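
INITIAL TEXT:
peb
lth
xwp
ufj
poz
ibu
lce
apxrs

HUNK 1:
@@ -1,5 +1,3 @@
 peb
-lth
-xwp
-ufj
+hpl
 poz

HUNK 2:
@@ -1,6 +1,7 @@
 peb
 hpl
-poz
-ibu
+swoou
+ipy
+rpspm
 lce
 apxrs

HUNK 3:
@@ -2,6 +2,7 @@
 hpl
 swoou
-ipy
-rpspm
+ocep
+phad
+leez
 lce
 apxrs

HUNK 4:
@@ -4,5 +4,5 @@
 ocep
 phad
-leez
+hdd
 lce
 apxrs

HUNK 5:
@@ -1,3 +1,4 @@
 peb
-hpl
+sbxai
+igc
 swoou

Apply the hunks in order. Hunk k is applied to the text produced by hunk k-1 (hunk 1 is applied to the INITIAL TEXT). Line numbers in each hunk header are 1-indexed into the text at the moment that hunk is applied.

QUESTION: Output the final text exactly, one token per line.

Answer: peb
sbxai
igc
swoou
ocep
phad
hdd
lce
apxrs

Derivation:
Hunk 1: at line 1 remove [lth,xwp,ufj] add [hpl] -> 6 lines: peb hpl poz ibu lce apxrs
Hunk 2: at line 1 remove [poz,ibu] add [swoou,ipy,rpspm] -> 7 lines: peb hpl swoou ipy rpspm lce apxrs
Hunk 3: at line 2 remove [ipy,rpspm] add [ocep,phad,leez] -> 8 lines: peb hpl swoou ocep phad leez lce apxrs
Hunk 4: at line 4 remove [leez] add [hdd] -> 8 lines: peb hpl swoou ocep phad hdd lce apxrs
Hunk 5: at line 1 remove [hpl] add [sbxai,igc] -> 9 lines: peb sbxai igc swoou ocep phad hdd lce apxrs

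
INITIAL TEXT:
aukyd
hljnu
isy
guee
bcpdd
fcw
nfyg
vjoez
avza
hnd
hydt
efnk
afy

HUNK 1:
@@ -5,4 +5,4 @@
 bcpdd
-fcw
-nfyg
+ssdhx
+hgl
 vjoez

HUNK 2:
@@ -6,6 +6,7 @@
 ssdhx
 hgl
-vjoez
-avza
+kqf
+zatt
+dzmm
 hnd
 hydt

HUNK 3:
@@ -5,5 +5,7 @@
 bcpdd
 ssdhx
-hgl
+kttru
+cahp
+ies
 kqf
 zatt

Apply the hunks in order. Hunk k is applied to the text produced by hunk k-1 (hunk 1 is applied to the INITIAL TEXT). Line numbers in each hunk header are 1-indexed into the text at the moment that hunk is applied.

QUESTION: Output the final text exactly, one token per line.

Answer: aukyd
hljnu
isy
guee
bcpdd
ssdhx
kttru
cahp
ies
kqf
zatt
dzmm
hnd
hydt
efnk
afy

Derivation:
Hunk 1: at line 5 remove [fcw,nfyg] add [ssdhx,hgl] -> 13 lines: aukyd hljnu isy guee bcpdd ssdhx hgl vjoez avza hnd hydt efnk afy
Hunk 2: at line 6 remove [vjoez,avza] add [kqf,zatt,dzmm] -> 14 lines: aukyd hljnu isy guee bcpdd ssdhx hgl kqf zatt dzmm hnd hydt efnk afy
Hunk 3: at line 5 remove [hgl] add [kttru,cahp,ies] -> 16 lines: aukyd hljnu isy guee bcpdd ssdhx kttru cahp ies kqf zatt dzmm hnd hydt efnk afy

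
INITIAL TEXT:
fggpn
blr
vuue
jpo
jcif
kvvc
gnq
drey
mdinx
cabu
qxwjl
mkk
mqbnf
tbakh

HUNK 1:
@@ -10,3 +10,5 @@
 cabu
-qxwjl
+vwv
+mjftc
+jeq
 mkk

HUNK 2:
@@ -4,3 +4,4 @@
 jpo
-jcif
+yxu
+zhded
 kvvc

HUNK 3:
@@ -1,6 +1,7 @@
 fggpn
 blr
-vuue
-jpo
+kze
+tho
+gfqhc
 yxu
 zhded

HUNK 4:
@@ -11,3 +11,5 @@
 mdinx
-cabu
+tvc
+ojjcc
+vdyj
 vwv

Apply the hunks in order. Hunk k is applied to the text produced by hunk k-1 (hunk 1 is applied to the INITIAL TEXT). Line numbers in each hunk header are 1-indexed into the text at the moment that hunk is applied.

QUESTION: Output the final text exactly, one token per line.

Hunk 1: at line 10 remove [qxwjl] add [vwv,mjftc,jeq] -> 16 lines: fggpn blr vuue jpo jcif kvvc gnq drey mdinx cabu vwv mjftc jeq mkk mqbnf tbakh
Hunk 2: at line 4 remove [jcif] add [yxu,zhded] -> 17 lines: fggpn blr vuue jpo yxu zhded kvvc gnq drey mdinx cabu vwv mjftc jeq mkk mqbnf tbakh
Hunk 3: at line 1 remove [vuue,jpo] add [kze,tho,gfqhc] -> 18 lines: fggpn blr kze tho gfqhc yxu zhded kvvc gnq drey mdinx cabu vwv mjftc jeq mkk mqbnf tbakh
Hunk 4: at line 11 remove [cabu] add [tvc,ojjcc,vdyj] -> 20 lines: fggpn blr kze tho gfqhc yxu zhded kvvc gnq drey mdinx tvc ojjcc vdyj vwv mjftc jeq mkk mqbnf tbakh

Answer: fggpn
blr
kze
tho
gfqhc
yxu
zhded
kvvc
gnq
drey
mdinx
tvc
ojjcc
vdyj
vwv
mjftc
jeq
mkk
mqbnf
tbakh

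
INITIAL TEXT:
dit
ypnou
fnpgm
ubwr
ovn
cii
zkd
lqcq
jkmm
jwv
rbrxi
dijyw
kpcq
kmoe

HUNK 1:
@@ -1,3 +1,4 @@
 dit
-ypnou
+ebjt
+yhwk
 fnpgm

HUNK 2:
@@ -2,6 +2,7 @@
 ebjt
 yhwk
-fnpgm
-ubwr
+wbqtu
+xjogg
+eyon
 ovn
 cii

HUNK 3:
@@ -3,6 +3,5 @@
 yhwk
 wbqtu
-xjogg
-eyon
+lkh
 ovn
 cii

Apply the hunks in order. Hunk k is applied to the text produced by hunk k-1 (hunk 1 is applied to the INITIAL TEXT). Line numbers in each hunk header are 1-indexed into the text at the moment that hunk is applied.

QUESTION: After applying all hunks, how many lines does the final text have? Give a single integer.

Answer: 15

Derivation:
Hunk 1: at line 1 remove [ypnou] add [ebjt,yhwk] -> 15 lines: dit ebjt yhwk fnpgm ubwr ovn cii zkd lqcq jkmm jwv rbrxi dijyw kpcq kmoe
Hunk 2: at line 2 remove [fnpgm,ubwr] add [wbqtu,xjogg,eyon] -> 16 lines: dit ebjt yhwk wbqtu xjogg eyon ovn cii zkd lqcq jkmm jwv rbrxi dijyw kpcq kmoe
Hunk 3: at line 3 remove [xjogg,eyon] add [lkh] -> 15 lines: dit ebjt yhwk wbqtu lkh ovn cii zkd lqcq jkmm jwv rbrxi dijyw kpcq kmoe
Final line count: 15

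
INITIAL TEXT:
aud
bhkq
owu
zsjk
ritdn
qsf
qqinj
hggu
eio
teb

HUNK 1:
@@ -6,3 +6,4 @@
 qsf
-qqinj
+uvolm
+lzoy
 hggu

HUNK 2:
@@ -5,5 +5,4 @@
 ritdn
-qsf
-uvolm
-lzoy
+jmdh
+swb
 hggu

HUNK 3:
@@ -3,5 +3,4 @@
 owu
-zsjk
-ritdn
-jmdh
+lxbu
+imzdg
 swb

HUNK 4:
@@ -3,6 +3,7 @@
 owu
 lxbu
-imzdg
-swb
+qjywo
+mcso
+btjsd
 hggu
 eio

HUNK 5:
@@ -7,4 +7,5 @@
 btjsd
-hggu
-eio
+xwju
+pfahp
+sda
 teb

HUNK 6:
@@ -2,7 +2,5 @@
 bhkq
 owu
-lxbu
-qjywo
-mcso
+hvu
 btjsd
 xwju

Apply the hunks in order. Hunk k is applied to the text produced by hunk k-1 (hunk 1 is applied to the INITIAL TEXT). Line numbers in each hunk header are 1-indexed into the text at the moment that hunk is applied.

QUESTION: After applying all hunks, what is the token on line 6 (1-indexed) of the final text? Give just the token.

Hunk 1: at line 6 remove [qqinj] add [uvolm,lzoy] -> 11 lines: aud bhkq owu zsjk ritdn qsf uvolm lzoy hggu eio teb
Hunk 2: at line 5 remove [qsf,uvolm,lzoy] add [jmdh,swb] -> 10 lines: aud bhkq owu zsjk ritdn jmdh swb hggu eio teb
Hunk 3: at line 3 remove [zsjk,ritdn,jmdh] add [lxbu,imzdg] -> 9 lines: aud bhkq owu lxbu imzdg swb hggu eio teb
Hunk 4: at line 3 remove [imzdg,swb] add [qjywo,mcso,btjsd] -> 10 lines: aud bhkq owu lxbu qjywo mcso btjsd hggu eio teb
Hunk 5: at line 7 remove [hggu,eio] add [xwju,pfahp,sda] -> 11 lines: aud bhkq owu lxbu qjywo mcso btjsd xwju pfahp sda teb
Hunk 6: at line 2 remove [lxbu,qjywo,mcso] add [hvu] -> 9 lines: aud bhkq owu hvu btjsd xwju pfahp sda teb
Final line 6: xwju

Answer: xwju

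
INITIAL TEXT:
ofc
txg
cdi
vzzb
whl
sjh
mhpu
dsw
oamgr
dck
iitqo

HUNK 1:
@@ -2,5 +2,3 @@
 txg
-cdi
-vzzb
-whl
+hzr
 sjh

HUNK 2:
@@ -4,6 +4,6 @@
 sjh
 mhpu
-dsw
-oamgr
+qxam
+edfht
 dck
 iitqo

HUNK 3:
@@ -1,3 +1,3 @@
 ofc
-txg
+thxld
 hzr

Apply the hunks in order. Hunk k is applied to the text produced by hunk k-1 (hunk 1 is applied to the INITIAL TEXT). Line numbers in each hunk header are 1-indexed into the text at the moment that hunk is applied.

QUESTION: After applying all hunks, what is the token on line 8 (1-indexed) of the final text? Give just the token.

Answer: dck

Derivation:
Hunk 1: at line 2 remove [cdi,vzzb,whl] add [hzr] -> 9 lines: ofc txg hzr sjh mhpu dsw oamgr dck iitqo
Hunk 2: at line 4 remove [dsw,oamgr] add [qxam,edfht] -> 9 lines: ofc txg hzr sjh mhpu qxam edfht dck iitqo
Hunk 3: at line 1 remove [txg] add [thxld] -> 9 lines: ofc thxld hzr sjh mhpu qxam edfht dck iitqo
Final line 8: dck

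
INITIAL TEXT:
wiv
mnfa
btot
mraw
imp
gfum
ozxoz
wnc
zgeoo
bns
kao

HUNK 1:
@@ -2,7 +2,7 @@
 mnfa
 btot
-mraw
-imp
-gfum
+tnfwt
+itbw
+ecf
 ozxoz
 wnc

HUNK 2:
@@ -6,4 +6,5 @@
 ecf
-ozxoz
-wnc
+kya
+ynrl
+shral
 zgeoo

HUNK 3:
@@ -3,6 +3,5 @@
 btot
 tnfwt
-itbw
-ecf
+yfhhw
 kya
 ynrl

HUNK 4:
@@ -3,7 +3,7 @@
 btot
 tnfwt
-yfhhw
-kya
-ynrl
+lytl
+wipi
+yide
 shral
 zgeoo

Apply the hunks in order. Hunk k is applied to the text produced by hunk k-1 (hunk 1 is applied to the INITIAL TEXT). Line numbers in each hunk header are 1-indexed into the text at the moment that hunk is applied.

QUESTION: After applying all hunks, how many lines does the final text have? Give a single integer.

Answer: 11

Derivation:
Hunk 1: at line 2 remove [mraw,imp,gfum] add [tnfwt,itbw,ecf] -> 11 lines: wiv mnfa btot tnfwt itbw ecf ozxoz wnc zgeoo bns kao
Hunk 2: at line 6 remove [ozxoz,wnc] add [kya,ynrl,shral] -> 12 lines: wiv mnfa btot tnfwt itbw ecf kya ynrl shral zgeoo bns kao
Hunk 3: at line 3 remove [itbw,ecf] add [yfhhw] -> 11 lines: wiv mnfa btot tnfwt yfhhw kya ynrl shral zgeoo bns kao
Hunk 4: at line 3 remove [yfhhw,kya,ynrl] add [lytl,wipi,yide] -> 11 lines: wiv mnfa btot tnfwt lytl wipi yide shral zgeoo bns kao
Final line count: 11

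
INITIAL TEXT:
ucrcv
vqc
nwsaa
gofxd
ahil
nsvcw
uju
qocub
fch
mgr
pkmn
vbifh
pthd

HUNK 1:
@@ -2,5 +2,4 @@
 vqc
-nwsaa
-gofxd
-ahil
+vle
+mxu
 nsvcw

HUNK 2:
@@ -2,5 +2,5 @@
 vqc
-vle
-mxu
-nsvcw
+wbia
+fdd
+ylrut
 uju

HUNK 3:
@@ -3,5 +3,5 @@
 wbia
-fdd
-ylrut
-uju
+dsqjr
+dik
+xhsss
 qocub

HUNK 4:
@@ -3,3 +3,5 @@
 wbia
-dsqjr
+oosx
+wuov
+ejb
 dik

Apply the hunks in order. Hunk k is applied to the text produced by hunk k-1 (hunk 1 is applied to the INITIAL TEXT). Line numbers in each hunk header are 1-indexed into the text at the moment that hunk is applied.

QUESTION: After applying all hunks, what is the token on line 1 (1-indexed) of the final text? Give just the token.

Answer: ucrcv

Derivation:
Hunk 1: at line 2 remove [nwsaa,gofxd,ahil] add [vle,mxu] -> 12 lines: ucrcv vqc vle mxu nsvcw uju qocub fch mgr pkmn vbifh pthd
Hunk 2: at line 2 remove [vle,mxu,nsvcw] add [wbia,fdd,ylrut] -> 12 lines: ucrcv vqc wbia fdd ylrut uju qocub fch mgr pkmn vbifh pthd
Hunk 3: at line 3 remove [fdd,ylrut,uju] add [dsqjr,dik,xhsss] -> 12 lines: ucrcv vqc wbia dsqjr dik xhsss qocub fch mgr pkmn vbifh pthd
Hunk 4: at line 3 remove [dsqjr] add [oosx,wuov,ejb] -> 14 lines: ucrcv vqc wbia oosx wuov ejb dik xhsss qocub fch mgr pkmn vbifh pthd
Final line 1: ucrcv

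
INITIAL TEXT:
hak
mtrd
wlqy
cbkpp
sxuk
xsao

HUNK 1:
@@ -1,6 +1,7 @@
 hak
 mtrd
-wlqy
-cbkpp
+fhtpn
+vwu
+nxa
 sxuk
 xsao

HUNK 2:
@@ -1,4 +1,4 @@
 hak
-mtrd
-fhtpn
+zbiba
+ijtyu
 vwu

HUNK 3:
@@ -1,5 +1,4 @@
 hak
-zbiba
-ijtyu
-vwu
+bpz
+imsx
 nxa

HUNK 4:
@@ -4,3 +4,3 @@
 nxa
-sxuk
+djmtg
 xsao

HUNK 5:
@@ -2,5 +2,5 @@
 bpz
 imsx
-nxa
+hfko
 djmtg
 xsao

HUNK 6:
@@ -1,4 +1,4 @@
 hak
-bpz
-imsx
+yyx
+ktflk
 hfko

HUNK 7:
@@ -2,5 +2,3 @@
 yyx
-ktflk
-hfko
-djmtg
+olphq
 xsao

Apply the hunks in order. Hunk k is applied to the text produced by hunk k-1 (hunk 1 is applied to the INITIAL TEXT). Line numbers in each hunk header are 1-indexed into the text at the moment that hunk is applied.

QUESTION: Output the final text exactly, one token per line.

Hunk 1: at line 1 remove [wlqy,cbkpp] add [fhtpn,vwu,nxa] -> 7 lines: hak mtrd fhtpn vwu nxa sxuk xsao
Hunk 2: at line 1 remove [mtrd,fhtpn] add [zbiba,ijtyu] -> 7 lines: hak zbiba ijtyu vwu nxa sxuk xsao
Hunk 3: at line 1 remove [zbiba,ijtyu,vwu] add [bpz,imsx] -> 6 lines: hak bpz imsx nxa sxuk xsao
Hunk 4: at line 4 remove [sxuk] add [djmtg] -> 6 lines: hak bpz imsx nxa djmtg xsao
Hunk 5: at line 2 remove [nxa] add [hfko] -> 6 lines: hak bpz imsx hfko djmtg xsao
Hunk 6: at line 1 remove [bpz,imsx] add [yyx,ktflk] -> 6 lines: hak yyx ktflk hfko djmtg xsao
Hunk 7: at line 2 remove [ktflk,hfko,djmtg] add [olphq] -> 4 lines: hak yyx olphq xsao

Answer: hak
yyx
olphq
xsao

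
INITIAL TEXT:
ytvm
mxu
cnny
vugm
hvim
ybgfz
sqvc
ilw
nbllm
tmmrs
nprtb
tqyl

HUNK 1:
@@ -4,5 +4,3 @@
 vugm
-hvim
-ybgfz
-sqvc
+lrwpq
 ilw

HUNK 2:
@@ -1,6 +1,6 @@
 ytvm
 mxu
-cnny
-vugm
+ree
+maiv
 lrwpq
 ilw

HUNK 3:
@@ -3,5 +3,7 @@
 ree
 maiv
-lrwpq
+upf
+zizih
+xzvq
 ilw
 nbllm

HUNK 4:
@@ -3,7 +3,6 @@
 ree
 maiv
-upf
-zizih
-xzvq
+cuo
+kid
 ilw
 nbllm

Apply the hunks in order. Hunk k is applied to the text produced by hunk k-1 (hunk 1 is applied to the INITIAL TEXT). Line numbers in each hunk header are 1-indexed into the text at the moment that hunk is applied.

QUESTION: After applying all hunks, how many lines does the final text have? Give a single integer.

Hunk 1: at line 4 remove [hvim,ybgfz,sqvc] add [lrwpq] -> 10 lines: ytvm mxu cnny vugm lrwpq ilw nbllm tmmrs nprtb tqyl
Hunk 2: at line 1 remove [cnny,vugm] add [ree,maiv] -> 10 lines: ytvm mxu ree maiv lrwpq ilw nbllm tmmrs nprtb tqyl
Hunk 3: at line 3 remove [lrwpq] add [upf,zizih,xzvq] -> 12 lines: ytvm mxu ree maiv upf zizih xzvq ilw nbllm tmmrs nprtb tqyl
Hunk 4: at line 3 remove [upf,zizih,xzvq] add [cuo,kid] -> 11 lines: ytvm mxu ree maiv cuo kid ilw nbllm tmmrs nprtb tqyl
Final line count: 11

Answer: 11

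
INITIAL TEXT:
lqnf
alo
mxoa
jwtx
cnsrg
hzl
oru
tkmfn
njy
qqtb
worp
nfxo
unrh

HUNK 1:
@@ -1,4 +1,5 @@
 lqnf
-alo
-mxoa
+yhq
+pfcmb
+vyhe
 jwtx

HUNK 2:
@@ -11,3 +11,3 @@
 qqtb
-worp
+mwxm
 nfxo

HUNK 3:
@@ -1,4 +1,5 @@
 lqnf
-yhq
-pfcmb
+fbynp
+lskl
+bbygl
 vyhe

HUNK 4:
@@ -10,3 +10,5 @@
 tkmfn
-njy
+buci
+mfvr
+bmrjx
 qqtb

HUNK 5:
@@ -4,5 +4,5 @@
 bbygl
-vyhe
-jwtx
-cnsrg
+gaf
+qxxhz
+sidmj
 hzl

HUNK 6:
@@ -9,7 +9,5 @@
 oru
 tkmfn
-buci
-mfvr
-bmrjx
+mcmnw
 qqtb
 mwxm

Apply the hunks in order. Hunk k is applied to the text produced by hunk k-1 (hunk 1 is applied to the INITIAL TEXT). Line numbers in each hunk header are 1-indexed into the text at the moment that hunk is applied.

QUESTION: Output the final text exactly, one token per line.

Answer: lqnf
fbynp
lskl
bbygl
gaf
qxxhz
sidmj
hzl
oru
tkmfn
mcmnw
qqtb
mwxm
nfxo
unrh

Derivation:
Hunk 1: at line 1 remove [alo,mxoa] add [yhq,pfcmb,vyhe] -> 14 lines: lqnf yhq pfcmb vyhe jwtx cnsrg hzl oru tkmfn njy qqtb worp nfxo unrh
Hunk 2: at line 11 remove [worp] add [mwxm] -> 14 lines: lqnf yhq pfcmb vyhe jwtx cnsrg hzl oru tkmfn njy qqtb mwxm nfxo unrh
Hunk 3: at line 1 remove [yhq,pfcmb] add [fbynp,lskl,bbygl] -> 15 lines: lqnf fbynp lskl bbygl vyhe jwtx cnsrg hzl oru tkmfn njy qqtb mwxm nfxo unrh
Hunk 4: at line 10 remove [njy] add [buci,mfvr,bmrjx] -> 17 lines: lqnf fbynp lskl bbygl vyhe jwtx cnsrg hzl oru tkmfn buci mfvr bmrjx qqtb mwxm nfxo unrh
Hunk 5: at line 4 remove [vyhe,jwtx,cnsrg] add [gaf,qxxhz,sidmj] -> 17 lines: lqnf fbynp lskl bbygl gaf qxxhz sidmj hzl oru tkmfn buci mfvr bmrjx qqtb mwxm nfxo unrh
Hunk 6: at line 9 remove [buci,mfvr,bmrjx] add [mcmnw] -> 15 lines: lqnf fbynp lskl bbygl gaf qxxhz sidmj hzl oru tkmfn mcmnw qqtb mwxm nfxo unrh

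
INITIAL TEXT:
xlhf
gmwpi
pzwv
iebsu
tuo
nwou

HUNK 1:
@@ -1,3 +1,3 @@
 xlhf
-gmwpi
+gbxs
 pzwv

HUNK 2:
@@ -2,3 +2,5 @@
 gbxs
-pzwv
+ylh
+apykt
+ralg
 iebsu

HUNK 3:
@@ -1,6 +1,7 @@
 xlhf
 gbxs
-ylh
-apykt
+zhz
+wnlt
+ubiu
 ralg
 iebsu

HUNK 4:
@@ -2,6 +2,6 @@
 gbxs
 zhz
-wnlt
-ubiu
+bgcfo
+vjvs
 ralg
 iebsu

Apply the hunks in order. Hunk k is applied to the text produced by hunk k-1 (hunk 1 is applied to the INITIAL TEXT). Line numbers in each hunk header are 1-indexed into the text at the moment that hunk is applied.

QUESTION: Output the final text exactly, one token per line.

Hunk 1: at line 1 remove [gmwpi] add [gbxs] -> 6 lines: xlhf gbxs pzwv iebsu tuo nwou
Hunk 2: at line 2 remove [pzwv] add [ylh,apykt,ralg] -> 8 lines: xlhf gbxs ylh apykt ralg iebsu tuo nwou
Hunk 3: at line 1 remove [ylh,apykt] add [zhz,wnlt,ubiu] -> 9 lines: xlhf gbxs zhz wnlt ubiu ralg iebsu tuo nwou
Hunk 4: at line 2 remove [wnlt,ubiu] add [bgcfo,vjvs] -> 9 lines: xlhf gbxs zhz bgcfo vjvs ralg iebsu tuo nwou

Answer: xlhf
gbxs
zhz
bgcfo
vjvs
ralg
iebsu
tuo
nwou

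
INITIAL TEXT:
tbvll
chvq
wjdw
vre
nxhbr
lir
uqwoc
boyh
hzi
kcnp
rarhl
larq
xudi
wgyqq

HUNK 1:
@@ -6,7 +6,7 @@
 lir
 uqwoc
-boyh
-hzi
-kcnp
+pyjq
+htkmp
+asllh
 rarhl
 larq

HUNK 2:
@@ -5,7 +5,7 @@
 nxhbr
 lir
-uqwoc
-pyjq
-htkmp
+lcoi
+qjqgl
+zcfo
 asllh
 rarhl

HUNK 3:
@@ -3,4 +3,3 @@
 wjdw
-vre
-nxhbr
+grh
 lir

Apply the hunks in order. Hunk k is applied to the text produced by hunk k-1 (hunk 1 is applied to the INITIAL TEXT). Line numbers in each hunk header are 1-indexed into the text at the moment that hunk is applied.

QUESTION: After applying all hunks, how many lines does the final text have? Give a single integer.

Answer: 13

Derivation:
Hunk 1: at line 6 remove [boyh,hzi,kcnp] add [pyjq,htkmp,asllh] -> 14 lines: tbvll chvq wjdw vre nxhbr lir uqwoc pyjq htkmp asllh rarhl larq xudi wgyqq
Hunk 2: at line 5 remove [uqwoc,pyjq,htkmp] add [lcoi,qjqgl,zcfo] -> 14 lines: tbvll chvq wjdw vre nxhbr lir lcoi qjqgl zcfo asllh rarhl larq xudi wgyqq
Hunk 3: at line 3 remove [vre,nxhbr] add [grh] -> 13 lines: tbvll chvq wjdw grh lir lcoi qjqgl zcfo asllh rarhl larq xudi wgyqq
Final line count: 13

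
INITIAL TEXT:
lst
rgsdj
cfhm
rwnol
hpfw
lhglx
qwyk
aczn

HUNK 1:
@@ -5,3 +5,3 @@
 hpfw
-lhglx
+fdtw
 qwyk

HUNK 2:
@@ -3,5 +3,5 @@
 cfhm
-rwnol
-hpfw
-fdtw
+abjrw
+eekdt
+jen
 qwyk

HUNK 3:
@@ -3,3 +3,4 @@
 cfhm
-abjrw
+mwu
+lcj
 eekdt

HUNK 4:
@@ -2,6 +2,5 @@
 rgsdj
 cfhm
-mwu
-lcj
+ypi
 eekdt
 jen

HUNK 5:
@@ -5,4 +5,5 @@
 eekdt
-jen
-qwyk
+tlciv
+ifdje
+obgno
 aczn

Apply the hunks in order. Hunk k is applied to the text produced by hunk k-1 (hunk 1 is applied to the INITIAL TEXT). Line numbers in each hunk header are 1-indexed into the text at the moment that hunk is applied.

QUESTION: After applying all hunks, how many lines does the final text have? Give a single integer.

Answer: 9

Derivation:
Hunk 1: at line 5 remove [lhglx] add [fdtw] -> 8 lines: lst rgsdj cfhm rwnol hpfw fdtw qwyk aczn
Hunk 2: at line 3 remove [rwnol,hpfw,fdtw] add [abjrw,eekdt,jen] -> 8 lines: lst rgsdj cfhm abjrw eekdt jen qwyk aczn
Hunk 3: at line 3 remove [abjrw] add [mwu,lcj] -> 9 lines: lst rgsdj cfhm mwu lcj eekdt jen qwyk aczn
Hunk 4: at line 2 remove [mwu,lcj] add [ypi] -> 8 lines: lst rgsdj cfhm ypi eekdt jen qwyk aczn
Hunk 5: at line 5 remove [jen,qwyk] add [tlciv,ifdje,obgno] -> 9 lines: lst rgsdj cfhm ypi eekdt tlciv ifdje obgno aczn
Final line count: 9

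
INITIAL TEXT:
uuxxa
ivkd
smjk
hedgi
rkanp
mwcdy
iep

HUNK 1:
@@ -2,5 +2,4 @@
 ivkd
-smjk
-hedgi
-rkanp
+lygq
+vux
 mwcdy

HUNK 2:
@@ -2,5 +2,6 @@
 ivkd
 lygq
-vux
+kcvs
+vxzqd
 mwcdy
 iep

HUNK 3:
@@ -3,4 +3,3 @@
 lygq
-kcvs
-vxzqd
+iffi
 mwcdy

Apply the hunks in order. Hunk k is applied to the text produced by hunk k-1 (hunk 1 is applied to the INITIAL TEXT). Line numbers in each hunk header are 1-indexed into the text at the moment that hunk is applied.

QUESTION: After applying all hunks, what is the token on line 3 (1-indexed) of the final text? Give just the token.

Answer: lygq

Derivation:
Hunk 1: at line 2 remove [smjk,hedgi,rkanp] add [lygq,vux] -> 6 lines: uuxxa ivkd lygq vux mwcdy iep
Hunk 2: at line 2 remove [vux] add [kcvs,vxzqd] -> 7 lines: uuxxa ivkd lygq kcvs vxzqd mwcdy iep
Hunk 3: at line 3 remove [kcvs,vxzqd] add [iffi] -> 6 lines: uuxxa ivkd lygq iffi mwcdy iep
Final line 3: lygq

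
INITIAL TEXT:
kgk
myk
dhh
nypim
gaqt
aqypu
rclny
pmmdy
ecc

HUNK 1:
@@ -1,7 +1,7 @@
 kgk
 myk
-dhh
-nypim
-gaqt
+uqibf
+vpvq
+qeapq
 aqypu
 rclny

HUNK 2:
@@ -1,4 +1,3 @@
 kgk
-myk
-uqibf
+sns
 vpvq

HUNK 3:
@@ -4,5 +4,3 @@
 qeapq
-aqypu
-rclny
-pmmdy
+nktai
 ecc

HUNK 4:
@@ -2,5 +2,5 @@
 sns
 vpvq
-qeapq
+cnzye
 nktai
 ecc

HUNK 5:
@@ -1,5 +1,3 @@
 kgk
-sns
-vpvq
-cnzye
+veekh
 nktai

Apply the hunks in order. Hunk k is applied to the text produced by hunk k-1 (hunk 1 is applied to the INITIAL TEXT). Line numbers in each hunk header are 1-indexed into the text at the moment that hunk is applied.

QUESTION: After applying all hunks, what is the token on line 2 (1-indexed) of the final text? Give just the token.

Answer: veekh

Derivation:
Hunk 1: at line 1 remove [dhh,nypim,gaqt] add [uqibf,vpvq,qeapq] -> 9 lines: kgk myk uqibf vpvq qeapq aqypu rclny pmmdy ecc
Hunk 2: at line 1 remove [myk,uqibf] add [sns] -> 8 lines: kgk sns vpvq qeapq aqypu rclny pmmdy ecc
Hunk 3: at line 4 remove [aqypu,rclny,pmmdy] add [nktai] -> 6 lines: kgk sns vpvq qeapq nktai ecc
Hunk 4: at line 2 remove [qeapq] add [cnzye] -> 6 lines: kgk sns vpvq cnzye nktai ecc
Hunk 5: at line 1 remove [sns,vpvq,cnzye] add [veekh] -> 4 lines: kgk veekh nktai ecc
Final line 2: veekh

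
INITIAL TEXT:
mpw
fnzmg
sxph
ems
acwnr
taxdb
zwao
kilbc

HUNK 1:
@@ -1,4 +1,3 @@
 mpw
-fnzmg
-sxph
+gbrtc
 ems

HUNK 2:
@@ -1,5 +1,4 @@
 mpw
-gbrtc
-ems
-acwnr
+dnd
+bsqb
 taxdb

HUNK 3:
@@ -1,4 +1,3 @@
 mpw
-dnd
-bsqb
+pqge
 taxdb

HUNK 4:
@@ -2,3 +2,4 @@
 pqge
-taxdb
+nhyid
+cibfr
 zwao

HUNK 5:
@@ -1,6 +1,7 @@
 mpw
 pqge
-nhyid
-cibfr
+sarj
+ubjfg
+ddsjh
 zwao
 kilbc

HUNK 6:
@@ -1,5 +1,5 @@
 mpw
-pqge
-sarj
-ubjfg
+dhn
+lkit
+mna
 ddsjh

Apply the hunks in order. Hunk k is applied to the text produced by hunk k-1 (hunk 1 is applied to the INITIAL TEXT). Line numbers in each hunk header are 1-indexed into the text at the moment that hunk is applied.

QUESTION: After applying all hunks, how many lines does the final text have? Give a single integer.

Hunk 1: at line 1 remove [fnzmg,sxph] add [gbrtc] -> 7 lines: mpw gbrtc ems acwnr taxdb zwao kilbc
Hunk 2: at line 1 remove [gbrtc,ems,acwnr] add [dnd,bsqb] -> 6 lines: mpw dnd bsqb taxdb zwao kilbc
Hunk 3: at line 1 remove [dnd,bsqb] add [pqge] -> 5 lines: mpw pqge taxdb zwao kilbc
Hunk 4: at line 2 remove [taxdb] add [nhyid,cibfr] -> 6 lines: mpw pqge nhyid cibfr zwao kilbc
Hunk 5: at line 1 remove [nhyid,cibfr] add [sarj,ubjfg,ddsjh] -> 7 lines: mpw pqge sarj ubjfg ddsjh zwao kilbc
Hunk 6: at line 1 remove [pqge,sarj,ubjfg] add [dhn,lkit,mna] -> 7 lines: mpw dhn lkit mna ddsjh zwao kilbc
Final line count: 7

Answer: 7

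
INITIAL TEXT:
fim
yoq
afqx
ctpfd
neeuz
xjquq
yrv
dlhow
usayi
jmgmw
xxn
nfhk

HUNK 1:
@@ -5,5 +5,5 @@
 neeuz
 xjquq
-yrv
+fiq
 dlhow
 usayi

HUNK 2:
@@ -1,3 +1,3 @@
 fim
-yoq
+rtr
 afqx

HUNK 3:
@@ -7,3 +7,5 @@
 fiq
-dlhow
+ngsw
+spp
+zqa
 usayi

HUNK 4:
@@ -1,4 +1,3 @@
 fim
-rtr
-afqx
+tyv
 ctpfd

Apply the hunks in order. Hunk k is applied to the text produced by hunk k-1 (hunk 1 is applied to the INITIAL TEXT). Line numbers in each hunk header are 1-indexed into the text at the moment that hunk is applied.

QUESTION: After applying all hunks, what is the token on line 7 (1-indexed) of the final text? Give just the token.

Hunk 1: at line 5 remove [yrv] add [fiq] -> 12 lines: fim yoq afqx ctpfd neeuz xjquq fiq dlhow usayi jmgmw xxn nfhk
Hunk 2: at line 1 remove [yoq] add [rtr] -> 12 lines: fim rtr afqx ctpfd neeuz xjquq fiq dlhow usayi jmgmw xxn nfhk
Hunk 3: at line 7 remove [dlhow] add [ngsw,spp,zqa] -> 14 lines: fim rtr afqx ctpfd neeuz xjquq fiq ngsw spp zqa usayi jmgmw xxn nfhk
Hunk 4: at line 1 remove [rtr,afqx] add [tyv] -> 13 lines: fim tyv ctpfd neeuz xjquq fiq ngsw spp zqa usayi jmgmw xxn nfhk
Final line 7: ngsw

Answer: ngsw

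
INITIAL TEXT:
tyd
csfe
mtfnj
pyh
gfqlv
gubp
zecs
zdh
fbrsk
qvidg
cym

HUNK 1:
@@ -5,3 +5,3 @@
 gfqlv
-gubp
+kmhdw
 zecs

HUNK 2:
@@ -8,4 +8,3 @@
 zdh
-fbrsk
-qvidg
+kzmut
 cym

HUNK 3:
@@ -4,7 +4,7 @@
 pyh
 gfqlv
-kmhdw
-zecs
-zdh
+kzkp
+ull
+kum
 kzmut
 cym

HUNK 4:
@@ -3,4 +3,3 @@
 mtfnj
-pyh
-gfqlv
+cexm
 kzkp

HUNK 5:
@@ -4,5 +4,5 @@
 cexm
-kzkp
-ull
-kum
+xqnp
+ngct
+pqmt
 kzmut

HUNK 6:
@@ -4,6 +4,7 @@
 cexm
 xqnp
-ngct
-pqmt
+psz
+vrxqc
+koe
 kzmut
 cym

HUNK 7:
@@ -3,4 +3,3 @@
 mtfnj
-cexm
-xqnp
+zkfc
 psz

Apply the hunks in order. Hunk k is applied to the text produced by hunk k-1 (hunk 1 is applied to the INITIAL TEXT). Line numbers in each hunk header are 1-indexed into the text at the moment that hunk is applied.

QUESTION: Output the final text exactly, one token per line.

Answer: tyd
csfe
mtfnj
zkfc
psz
vrxqc
koe
kzmut
cym

Derivation:
Hunk 1: at line 5 remove [gubp] add [kmhdw] -> 11 lines: tyd csfe mtfnj pyh gfqlv kmhdw zecs zdh fbrsk qvidg cym
Hunk 2: at line 8 remove [fbrsk,qvidg] add [kzmut] -> 10 lines: tyd csfe mtfnj pyh gfqlv kmhdw zecs zdh kzmut cym
Hunk 3: at line 4 remove [kmhdw,zecs,zdh] add [kzkp,ull,kum] -> 10 lines: tyd csfe mtfnj pyh gfqlv kzkp ull kum kzmut cym
Hunk 4: at line 3 remove [pyh,gfqlv] add [cexm] -> 9 lines: tyd csfe mtfnj cexm kzkp ull kum kzmut cym
Hunk 5: at line 4 remove [kzkp,ull,kum] add [xqnp,ngct,pqmt] -> 9 lines: tyd csfe mtfnj cexm xqnp ngct pqmt kzmut cym
Hunk 6: at line 4 remove [ngct,pqmt] add [psz,vrxqc,koe] -> 10 lines: tyd csfe mtfnj cexm xqnp psz vrxqc koe kzmut cym
Hunk 7: at line 3 remove [cexm,xqnp] add [zkfc] -> 9 lines: tyd csfe mtfnj zkfc psz vrxqc koe kzmut cym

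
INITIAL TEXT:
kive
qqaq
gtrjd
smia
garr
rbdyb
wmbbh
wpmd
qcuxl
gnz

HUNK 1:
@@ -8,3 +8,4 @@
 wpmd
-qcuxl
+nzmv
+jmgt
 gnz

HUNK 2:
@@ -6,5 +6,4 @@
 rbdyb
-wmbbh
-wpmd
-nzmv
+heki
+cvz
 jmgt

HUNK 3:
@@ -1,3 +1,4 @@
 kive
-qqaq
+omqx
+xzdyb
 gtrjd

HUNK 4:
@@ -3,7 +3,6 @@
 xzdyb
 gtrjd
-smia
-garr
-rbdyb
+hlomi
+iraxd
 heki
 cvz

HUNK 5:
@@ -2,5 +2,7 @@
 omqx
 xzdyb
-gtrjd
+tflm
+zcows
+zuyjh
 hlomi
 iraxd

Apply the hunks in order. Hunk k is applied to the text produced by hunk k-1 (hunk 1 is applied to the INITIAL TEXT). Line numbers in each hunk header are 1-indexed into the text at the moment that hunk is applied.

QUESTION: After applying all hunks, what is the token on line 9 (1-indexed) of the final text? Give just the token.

Hunk 1: at line 8 remove [qcuxl] add [nzmv,jmgt] -> 11 lines: kive qqaq gtrjd smia garr rbdyb wmbbh wpmd nzmv jmgt gnz
Hunk 2: at line 6 remove [wmbbh,wpmd,nzmv] add [heki,cvz] -> 10 lines: kive qqaq gtrjd smia garr rbdyb heki cvz jmgt gnz
Hunk 3: at line 1 remove [qqaq] add [omqx,xzdyb] -> 11 lines: kive omqx xzdyb gtrjd smia garr rbdyb heki cvz jmgt gnz
Hunk 4: at line 3 remove [smia,garr,rbdyb] add [hlomi,iraxd] -> 10 lines: kive omqx xzdyb gtrjd hlomi iraxd heki cvz jmgt gnz
Hunk 5: at line 2 remove [gtrjd] add [tflm,zcows,zuyjh] -> 12 lines: kive omqx xzdyb tflm zcows zuyjh hlomi iraxd heki cvz jmgt gnz
Final line 9: heki

Answer: heki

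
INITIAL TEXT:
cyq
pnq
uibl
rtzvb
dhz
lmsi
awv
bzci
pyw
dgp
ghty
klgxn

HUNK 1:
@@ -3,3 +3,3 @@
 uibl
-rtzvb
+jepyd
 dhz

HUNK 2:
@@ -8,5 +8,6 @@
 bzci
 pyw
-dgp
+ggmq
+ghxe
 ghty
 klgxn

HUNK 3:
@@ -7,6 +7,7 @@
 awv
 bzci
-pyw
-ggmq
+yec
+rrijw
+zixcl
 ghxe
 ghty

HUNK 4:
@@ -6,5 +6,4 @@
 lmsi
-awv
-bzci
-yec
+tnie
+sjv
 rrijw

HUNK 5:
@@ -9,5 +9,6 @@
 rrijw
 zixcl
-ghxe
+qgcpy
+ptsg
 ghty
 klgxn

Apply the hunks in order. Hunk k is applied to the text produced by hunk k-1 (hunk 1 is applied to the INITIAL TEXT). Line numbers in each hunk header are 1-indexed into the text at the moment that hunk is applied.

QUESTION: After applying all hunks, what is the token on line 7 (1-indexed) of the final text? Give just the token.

Hunk 1: at line 3 remove [rtzvb] add [jepyd] -> 12 lines: cyq pnq uibl jepyd dhz lmsi awv bzci pyw dgp ghty klgxn
Hunk 2: at line 8 remove [dgp] add [ggmq,ghxe] -> 13 lines: cyq pnq uibl jepyd dhz lmsi awv bzci pyw ggmq ghxe ghty klgxn
Hunk 3: at line 7 remove [pyw,ggmq] add [yec,rrijw,zixcl] -> 14 lines: cyq pnq uibl jepyd dhz lmsi awv bzci yec rrijw zixcl ghxe ghty klgxn
Hunk 4: at line 6 remove [awv,bzci,yec] add [tnie,sjv] -> 13 lines: cyq pnq uibl jepyd dhz lmsi tnie sjv rrijw zixcl ghxe ghty klgxn
Hunk 5: at line 9 remove [ghxe] add [qgcpy,ptsg] -> 14 lines: cyq pnq uibl jepyd dhz lmsi tnie sjv rrijw zixcl qgcpy ptsg ghty klgxn
Final line 7: tnie

Answer: tnie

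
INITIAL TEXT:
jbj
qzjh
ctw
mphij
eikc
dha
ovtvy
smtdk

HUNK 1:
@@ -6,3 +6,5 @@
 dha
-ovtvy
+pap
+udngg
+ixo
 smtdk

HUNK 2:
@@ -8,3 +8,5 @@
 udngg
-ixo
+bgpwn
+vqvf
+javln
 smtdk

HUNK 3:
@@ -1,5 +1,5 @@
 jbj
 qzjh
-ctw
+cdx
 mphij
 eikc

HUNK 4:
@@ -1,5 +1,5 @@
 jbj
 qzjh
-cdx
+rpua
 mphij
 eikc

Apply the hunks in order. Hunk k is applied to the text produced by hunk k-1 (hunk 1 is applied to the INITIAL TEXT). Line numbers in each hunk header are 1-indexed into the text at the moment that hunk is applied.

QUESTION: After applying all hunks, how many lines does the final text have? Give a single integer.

Answer: 12

Derivation:
Hunk 1: at line 6 remove [ovtvy] add [pap,udngg,ixo] -> 10 lines: jbj qzjh ctw mphij eikc dha pap udngg ixo smtdk
Hunk 2: at line 8 remove [ixo] add [bgpwn,vqvf,javln] -> 12 lines: jbj qzjh ctw mphij eikc dha pap udngg bgpwn vqvf javln smtdk
Hunk 3: at line 1 remove [ctw] add [cdx] -> 12 lines: jbj qzjh cdx mphij eikc dha pap udngg bgpwn vqvf javln smtdk
Hunk 4: at line 1 remove [cdx] add [rpua] -> 12 lines: jbj qzjh rpua mphij eikc dha pap udngg bgpwn vqvf javln smtdk
Final line count: 12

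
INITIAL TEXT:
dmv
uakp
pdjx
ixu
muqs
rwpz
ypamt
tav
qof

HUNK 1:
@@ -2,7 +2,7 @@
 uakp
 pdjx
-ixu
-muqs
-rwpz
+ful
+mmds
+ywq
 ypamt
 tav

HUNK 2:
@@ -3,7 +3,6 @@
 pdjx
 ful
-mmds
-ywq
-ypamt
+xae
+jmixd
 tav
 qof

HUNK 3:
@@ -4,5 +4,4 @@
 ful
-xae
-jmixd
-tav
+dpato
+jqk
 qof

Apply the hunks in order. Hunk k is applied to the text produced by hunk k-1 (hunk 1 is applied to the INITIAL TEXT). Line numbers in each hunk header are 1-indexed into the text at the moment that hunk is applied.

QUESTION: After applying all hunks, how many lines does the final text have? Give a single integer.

Hunk 1: at line 2 remove [ixu,muqs,rwpz] add [ful,mmds,ywq] -> 9 lines: dmv uakp pdjx ful mmds ywq ypamt tav qof
Hunk 2: at line 3 remove [mmds,ywq,ypamt] add [xae,jmixd] -> 8 lines: dmv uakp pdjx ful xae jmixd tav qof
Hunk 3: at line 4 remove [xae,jmixd,tav] add [dpato,jqk] -> 7 lines: dmv uakp pdjx ful dpato jqk qof
Final line count: 7

Answer: 7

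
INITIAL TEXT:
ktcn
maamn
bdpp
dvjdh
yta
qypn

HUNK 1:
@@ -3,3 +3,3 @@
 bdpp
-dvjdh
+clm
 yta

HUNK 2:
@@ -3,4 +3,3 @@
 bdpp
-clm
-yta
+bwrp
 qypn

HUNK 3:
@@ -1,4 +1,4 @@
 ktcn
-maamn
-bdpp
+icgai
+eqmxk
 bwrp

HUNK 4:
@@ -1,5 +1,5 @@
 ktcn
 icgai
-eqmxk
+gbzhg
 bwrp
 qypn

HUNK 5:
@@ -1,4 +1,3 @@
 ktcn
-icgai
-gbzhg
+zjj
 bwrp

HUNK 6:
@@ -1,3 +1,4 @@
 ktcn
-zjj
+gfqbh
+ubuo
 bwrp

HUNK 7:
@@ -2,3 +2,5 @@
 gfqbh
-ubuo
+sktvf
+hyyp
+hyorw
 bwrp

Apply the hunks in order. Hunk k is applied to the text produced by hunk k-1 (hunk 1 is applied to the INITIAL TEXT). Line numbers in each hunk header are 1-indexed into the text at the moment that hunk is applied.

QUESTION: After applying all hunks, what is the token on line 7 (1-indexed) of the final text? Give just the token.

Hunk 1: at line 3 remove [dvjdh] add [clm] -> 6 lines: ktcn maamn bdpp clm yta qypn
Hunk 2: at line 3 remove [clm,yta] add [bwrp] -> 5 lines: ktcn maamn bdpp bwrp qypn
Hunk 3: at line 1 remove [maamn,bdpp] add [icgai,eqmxk] -> 5 lines: ktcn icgai eqmxk bwrp qypn
Hunk 4: at line 1 remove [eqmxk] add [gbzhg] -> 5 lines: ktcn icgai gbzhg bwrp qypn
Hunk 5: at line 1 remove [icgai,gbzhg] add [zjj] -> 4 lines: ktcn zjj bwrp qypn
Hunk 6: at line 1 remove [zjj] add [gfqbh,ubuo] -> 5 lines: ktcn gfqbh ubuo bwrp qypn
Hunk 7: at line 2 remove [ubuo] add [sktvf,hyyp,hyorw] -> 7 lines: ktcn gfqbh sktvf hyyp hyorw bwrp qypn
Final line 7: qypn

Answer: qypn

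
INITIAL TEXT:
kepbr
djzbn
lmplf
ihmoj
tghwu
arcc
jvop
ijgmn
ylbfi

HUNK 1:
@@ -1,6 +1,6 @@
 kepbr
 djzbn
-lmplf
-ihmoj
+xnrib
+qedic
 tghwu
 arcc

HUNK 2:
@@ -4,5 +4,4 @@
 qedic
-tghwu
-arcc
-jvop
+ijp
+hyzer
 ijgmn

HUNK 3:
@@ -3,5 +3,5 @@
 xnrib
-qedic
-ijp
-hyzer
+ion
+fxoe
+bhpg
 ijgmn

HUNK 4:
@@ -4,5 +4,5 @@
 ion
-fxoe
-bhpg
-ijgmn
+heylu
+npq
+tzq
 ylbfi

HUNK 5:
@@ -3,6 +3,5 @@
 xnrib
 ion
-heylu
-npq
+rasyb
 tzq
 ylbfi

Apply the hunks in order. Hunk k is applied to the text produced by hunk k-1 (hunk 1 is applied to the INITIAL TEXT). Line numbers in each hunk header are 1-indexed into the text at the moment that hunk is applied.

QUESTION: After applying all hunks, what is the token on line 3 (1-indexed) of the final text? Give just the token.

Answer: xnrib

Derivation:
Hunk 1: at line 1 remove [lmplf,ihmoj] add [xnrib,qedic] -> 9 lines: kepbr djzbn xnrib qedic tghwu arcc jvop ijgmn ylbfi
Hunk 2: at line 4 remove [tghwu,arcc,jvop] add [ijp,hyzer] -> 8 lines: kepbr djzbn xnrib qedic ijp hyzer ijgmn ylbfi
Hunk 3: at line 3 remove [qedic,ijp,hyzer] add [ion,fxoe,bhpg] -> 8 lines: kepbr djzbn xnrib ion fxoe bhpg ijgmn ylbfi
Hunk 4: at line 4 remove [fxoe,bhpg,ijgmn] add [heylu,npq,tzq] -> 8 lines: kepbr djzbn xnrib ion heylu npq tzq ylbfi
Hunk 5: at line 3 remove [heylu,npq] add [rasyb] -> 7 lines: kepbr djzbn xnrib ion rasyb tzq ylbfi
Final line 3: xnrib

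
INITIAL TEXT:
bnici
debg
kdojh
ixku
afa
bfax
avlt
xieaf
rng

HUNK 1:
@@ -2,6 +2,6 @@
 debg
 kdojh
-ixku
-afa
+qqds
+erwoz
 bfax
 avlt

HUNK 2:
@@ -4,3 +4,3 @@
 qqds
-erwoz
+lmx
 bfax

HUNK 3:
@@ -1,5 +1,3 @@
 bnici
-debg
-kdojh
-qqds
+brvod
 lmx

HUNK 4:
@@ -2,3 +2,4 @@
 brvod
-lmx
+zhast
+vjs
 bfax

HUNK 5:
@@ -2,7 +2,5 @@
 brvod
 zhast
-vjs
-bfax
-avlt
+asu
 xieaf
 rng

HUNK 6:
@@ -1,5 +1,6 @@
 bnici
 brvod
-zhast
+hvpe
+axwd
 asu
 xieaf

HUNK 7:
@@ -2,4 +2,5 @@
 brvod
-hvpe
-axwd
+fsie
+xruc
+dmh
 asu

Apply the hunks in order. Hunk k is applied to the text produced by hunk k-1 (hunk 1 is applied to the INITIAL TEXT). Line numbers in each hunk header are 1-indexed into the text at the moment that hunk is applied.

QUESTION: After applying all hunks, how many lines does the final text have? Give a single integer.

Hunk 1: at line 2 remove [ixku,afa] add [qqds,erwoz] -> 9 lines: bnici debg kdojh qqds erwoz bfax avlt xieaf rng
Hunk 2: at line 4 remove [erwoz] add [lmx] -> 9 lines: bnici debg kdojh qqds lmx bfax avlt xieaf rng
Hunk 3: at line 1 remove [debg,kdojh,qqds] add [brvod] -> 7 lines: bnici brvod lmx bfax avlt xieaf rng
Hunk 4: at line 2 remove [lmx] add [zhast,vjs] -> 8 lines: bnici brvod zhast vjs bfax avlt xieaf rng
Hunk 5: at line 2 remove [vjs,bfax,avlt] add [asu] -> 6 lines: bnici brvod zhast asu xieaf rng
Hunk 6: at line 1 remove [zhast] add [hvpe,axwd] -> 7 lines: bnici brvod hvpe axwd asu xieaf rng
Hunk 7: at line 2 remove [hvpe,axwd] add [fsie,xruc,dmh] -> 8 lines: bnici brvod fsie xruc dmh asu xieaf rng
Final line count: 8

Answer: 8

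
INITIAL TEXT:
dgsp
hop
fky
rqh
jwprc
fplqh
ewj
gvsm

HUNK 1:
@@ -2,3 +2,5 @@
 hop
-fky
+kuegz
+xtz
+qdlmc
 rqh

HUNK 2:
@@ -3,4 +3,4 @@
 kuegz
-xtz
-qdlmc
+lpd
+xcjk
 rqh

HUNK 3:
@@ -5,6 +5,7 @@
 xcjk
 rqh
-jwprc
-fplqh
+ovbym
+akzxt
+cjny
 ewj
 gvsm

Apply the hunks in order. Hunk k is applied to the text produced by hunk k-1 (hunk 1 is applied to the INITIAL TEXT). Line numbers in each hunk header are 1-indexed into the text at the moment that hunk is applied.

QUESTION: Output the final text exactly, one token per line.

Answer: dgsp
hop
kuegz
lpd
xcjk
rqh
ovbym
akzxt
cjny
ewj
gvsm

Derivation:
Hunk 1: at line 2 remove [fky] add [kuegz,xtz,qdlmc] -> 10 lines: dgsp hop kuegz xtz qdlmc rqh jwprc fplqh ewj gvsm
Hunk 2: at line 3 remove [xtz,qdlmc] add [lpd,xcjk] -> 10 lines: dgsp hop kuegz lpd xcjk rqh jwprc fplqh ewj gvsm
Hunk 3: at line 5 remove [jwprc,fplqh] add [ovbym,akzxt,cjny] -> 11 lines: dgsp hop kuegz lpd xcjk rqh ovbym akzxt cjny ewj gvsm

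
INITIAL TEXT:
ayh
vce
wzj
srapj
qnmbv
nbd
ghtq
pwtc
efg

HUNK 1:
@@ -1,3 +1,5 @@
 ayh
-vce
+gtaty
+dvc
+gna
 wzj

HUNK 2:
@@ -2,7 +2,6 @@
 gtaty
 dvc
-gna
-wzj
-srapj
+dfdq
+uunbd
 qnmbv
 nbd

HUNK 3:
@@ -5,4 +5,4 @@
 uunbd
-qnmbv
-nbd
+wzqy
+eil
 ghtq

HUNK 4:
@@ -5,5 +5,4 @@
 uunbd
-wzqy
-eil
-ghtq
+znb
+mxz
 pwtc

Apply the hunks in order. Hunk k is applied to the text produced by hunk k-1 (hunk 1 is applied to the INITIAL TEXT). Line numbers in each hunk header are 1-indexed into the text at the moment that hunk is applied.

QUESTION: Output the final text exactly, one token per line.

Hunk 1: at line 1 remove [vce] add [gtaty,dvc,gna] -> 11 lines: ayh gtaty dvc gna wzj srapj qnmbv nbd ghtq pwtc efg
Hunk 2: at line 2 remove [gna,wzj,srapj] add [dfdq,uunbd] -> 10 lines: ayh gtaty dvc dfdq uunbd qnmbv nbd ghtq pwtc efg
Hunk 3: at line 5 remove [qnmbv,nbd] add [wzqy,eil] -> 10 lines: ayh gtaty dvc dfdq uunbd wzqy eil ghtq pwtc efg
Hunk 4: at line 5 remove [wzqy,eil,ghtq] add [znb,mxz] -> 9 lines: ayh gtaty dvc dfdq uunbd znb mxz pwtc efg

Answer: ayh
gtaty
dvc
dfdq
uunbd
znb
mxz
pwtc
efg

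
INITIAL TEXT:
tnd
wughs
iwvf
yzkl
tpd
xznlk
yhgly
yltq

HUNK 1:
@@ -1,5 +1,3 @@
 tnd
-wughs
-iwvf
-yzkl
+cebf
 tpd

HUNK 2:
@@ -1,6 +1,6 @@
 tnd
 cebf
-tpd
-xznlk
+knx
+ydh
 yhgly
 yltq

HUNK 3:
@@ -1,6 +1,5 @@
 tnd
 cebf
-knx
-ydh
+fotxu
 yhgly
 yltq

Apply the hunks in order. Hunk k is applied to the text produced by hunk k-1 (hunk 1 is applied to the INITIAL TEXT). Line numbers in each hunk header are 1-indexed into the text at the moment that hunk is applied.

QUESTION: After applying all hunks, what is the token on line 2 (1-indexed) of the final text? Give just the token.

Hunk 1: at line 1 remove [wughs,iwvf,yzkl] add [cebf] -> 6 lines: tnd cebf tpd xznlk yhgly yltq
Hunk 2: at line 1 remove [tpd,xznlk] add [knx,ydh] -> 6 lines: tnd cebf knx ydh yhgly yltq
Hunk 3: at line 1 remove [knx,ydh] add [fotxu] -> 5 lines: tnd cebf fotxu yhgly yltq
Final line 2: cebf

Answer: cebf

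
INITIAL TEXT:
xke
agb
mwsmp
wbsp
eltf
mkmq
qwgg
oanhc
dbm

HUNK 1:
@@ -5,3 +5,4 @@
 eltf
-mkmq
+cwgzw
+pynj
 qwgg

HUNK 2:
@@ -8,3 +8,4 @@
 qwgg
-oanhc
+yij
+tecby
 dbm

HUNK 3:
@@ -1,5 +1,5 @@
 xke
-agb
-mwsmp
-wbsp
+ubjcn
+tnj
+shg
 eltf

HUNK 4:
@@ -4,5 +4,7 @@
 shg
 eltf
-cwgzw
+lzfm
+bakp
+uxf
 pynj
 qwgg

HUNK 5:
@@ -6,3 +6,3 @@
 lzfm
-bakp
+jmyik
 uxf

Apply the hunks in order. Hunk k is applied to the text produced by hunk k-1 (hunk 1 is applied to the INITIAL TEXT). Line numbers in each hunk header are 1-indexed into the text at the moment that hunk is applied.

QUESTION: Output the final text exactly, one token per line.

Hunk 1: at line 5 remove [mkmq] add [cwgzw,pynj] -> 10 lines: xke agb mwsmp wbsp eltf cwgzw pynj qwgg oanhc dbm
Hunk 2: at line 8 remove [oanhc] add [yij,tecby] -> 11 lines: xke agb mwsmp wbsp eltf cwgzw pynj qwgg yij tecby dbm
Hunk 3: at line 1 remove [agb,mwsmp,wbsp] add [ubjcn,tnj,shg] -> 11 lines: xke ubjcn tnj shg eltf cwgzw pynj qwgg yij tecby dbm
Hunk 4: at line 4 remove [cwgzw] add [lzfm,bakp,uxf] -> 13 lines: xke ubjcn tnj shg eltf lzfm bakp uxf pynj qwgg yij tecby dbm
Hunk 5: at line 6 remove [bakp] add [jmyik] -> 13 lines: xke ubjcn tnj shg eltf lzfm jmyik uxf pynj qwgg yij tecby dbm

Answer: xke
ubjcn
tnj
shg
eltf
lzfm
jmyik
uxf
pynj
qwgg
yij
tecby
dbm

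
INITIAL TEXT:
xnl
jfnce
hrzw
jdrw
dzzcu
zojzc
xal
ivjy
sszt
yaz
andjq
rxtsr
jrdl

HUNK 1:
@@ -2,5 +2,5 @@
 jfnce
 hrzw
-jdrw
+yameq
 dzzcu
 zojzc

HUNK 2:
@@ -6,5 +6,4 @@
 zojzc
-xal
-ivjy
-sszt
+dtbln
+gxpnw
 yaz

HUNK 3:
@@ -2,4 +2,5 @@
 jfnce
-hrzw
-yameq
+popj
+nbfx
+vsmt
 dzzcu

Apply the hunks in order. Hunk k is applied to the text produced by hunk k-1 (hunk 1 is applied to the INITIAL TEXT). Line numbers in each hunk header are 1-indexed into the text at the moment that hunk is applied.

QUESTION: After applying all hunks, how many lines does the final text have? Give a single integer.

Hunk 1: at line 2 remove [jdrw] add [yameq] -> 13 lines: xnl jfnce hrzw yameq dzzcu zojzc xal ivjy sszt yaz andjq rxtsr jrdl
Hunk 2: at line 6 remove [xal,ivjy,sszt] add [dtbln,gxpnw] -> 12 lines: xnl jfnce hrzw yameq dzzcu zojzc dtbln gxpnw yaz andjq rxtsr jrdl
Hunk 3: at line 2 remove [hrzw,yameq] add [popj,nbfx,vsmt] -> 13 lines: xnl jfnce popj nbfx vsmt dzzcu zojzc dtbln gxpnw yaz andjq rxtsr jrdl
Final line count: 13

Answer: 13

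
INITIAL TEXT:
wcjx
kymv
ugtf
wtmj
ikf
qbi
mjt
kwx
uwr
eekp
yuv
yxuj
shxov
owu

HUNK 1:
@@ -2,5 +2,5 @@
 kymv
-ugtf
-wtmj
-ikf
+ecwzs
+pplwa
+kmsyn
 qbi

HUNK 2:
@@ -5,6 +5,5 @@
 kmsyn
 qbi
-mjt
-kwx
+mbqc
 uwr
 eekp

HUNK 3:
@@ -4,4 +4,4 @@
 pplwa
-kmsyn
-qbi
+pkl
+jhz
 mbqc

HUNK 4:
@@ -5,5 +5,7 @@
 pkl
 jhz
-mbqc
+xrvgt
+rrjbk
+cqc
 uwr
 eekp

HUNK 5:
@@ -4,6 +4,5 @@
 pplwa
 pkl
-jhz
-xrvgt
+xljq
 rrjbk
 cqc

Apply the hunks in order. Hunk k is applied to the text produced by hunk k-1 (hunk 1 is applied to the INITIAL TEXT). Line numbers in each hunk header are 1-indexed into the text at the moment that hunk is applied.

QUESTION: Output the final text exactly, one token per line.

Answer: wcjx
kymv
ecwzs
pplwa
pkl
xljq
rrjbk
cqc
uwr
eekp
yuv
yxuj
shxov
owu

Derivation:
Hunk 1: at line 2 remove [ugtf,wtmj,ikf] add [ecwzs,pplwa,kmsyn] -> 14 lines: wcjx kymv ecwzs pplwa kmsyn qbi mjt kwx uwr eekp yuv yxuj shxov owu
Hunk 2: at line 5 remove [mjt,kwx] add [mbqc] -> 13 lines: wcjx kymv ecwzs pplwa kmsyn qbi mbqc uwr eekp yuv yxuj shxov owu
Hunk 3: at line 4 remove [kmsyn,qbi] add [pkl,jhz] -> 13 lines: wcjx kymv ecwzs pplwa pkl jhz mbqc uwr eekp yuv yxuj shxov owu
Hunk 4: at line 5 remove [mbqc] add [xrvgt,rrjbk,cqc] -> 15 lines: wcjx kymv ecwzs pplwa pkl jhz xrvgt rrjbk cqc uwr eekp yuv yxuj shxov owu
Hunk 5: at line 4 remove [jhz,xrvgt] add [xljq] -> 14 lines: wcjx kymv ecwzs pplwa pkl xljq rrjbk cqc uwr eekp yuv yxuj shxov owu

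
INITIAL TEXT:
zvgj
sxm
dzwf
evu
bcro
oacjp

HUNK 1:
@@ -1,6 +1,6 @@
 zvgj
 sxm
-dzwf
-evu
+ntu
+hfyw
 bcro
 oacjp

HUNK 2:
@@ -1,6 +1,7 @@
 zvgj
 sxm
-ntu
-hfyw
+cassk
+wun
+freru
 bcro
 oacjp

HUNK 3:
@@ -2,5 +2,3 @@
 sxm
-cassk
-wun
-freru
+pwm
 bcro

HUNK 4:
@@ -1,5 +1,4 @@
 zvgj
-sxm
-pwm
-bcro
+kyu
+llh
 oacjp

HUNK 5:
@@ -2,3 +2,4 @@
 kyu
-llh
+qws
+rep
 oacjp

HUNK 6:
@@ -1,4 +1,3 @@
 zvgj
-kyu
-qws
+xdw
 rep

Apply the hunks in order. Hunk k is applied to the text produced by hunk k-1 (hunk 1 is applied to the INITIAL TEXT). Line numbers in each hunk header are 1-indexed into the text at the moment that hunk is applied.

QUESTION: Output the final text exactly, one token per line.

Hunk 1: at line 1 remove [dzwf,evu] add [ntu,hfyw] -> 6 lines: zvgj sxm ntu hfyw bcro oacjp
Hunk 2: at line 1 remove [ntu,hfyw] add [cassk,wun,freru] -> 7 lines: zvgj sxm cassk wun freru bcro oacjp
Hunk 3: at line 2 remove [cassk,wun,freru] add [pwm] -> 5 lines: zvgj sxm pwm bcro oacjp
Hunk 4: at line 1 remove [sxm,pwm,bcro] add [kyu,llh] -> 4 lines: zvgj kyu llh oacjp
Hunk 5: at line 2 remove [llh] add [qws,rep] -> 5 lines: zvgj kyu qws rep oacjp
Hunk 6: at line 1 remove [kyu,qws] add [xdw] -> 4 lines: zvgj xdw rep oacjp

Answer: zvgj
xdw
rep
oacjp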